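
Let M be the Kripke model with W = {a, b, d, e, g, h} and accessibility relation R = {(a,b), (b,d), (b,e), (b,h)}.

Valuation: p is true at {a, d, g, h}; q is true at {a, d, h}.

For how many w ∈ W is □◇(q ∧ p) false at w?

1

a: successors {b}; ◇(q ∧ p) there: b:T. ✓
b: successors {d, e, h}; ◇(q ∧ p) there: d:F, e:F, h:F. ✗
d: no successors, so □◇(q ∧ p) holds vacuously. ✓
e: no successors, so □◇(q ∧ p) holds vacuously. ✓
g: no successors, so □◇(q ∧ p) holds vacuously. ✓
h: no successors, so □◇(q ∧ p) holds vacuously. ✓
Satisfying worlds: {a, d, e, g, h}.
So □◇(q ∧ p) fails at the other 1 world.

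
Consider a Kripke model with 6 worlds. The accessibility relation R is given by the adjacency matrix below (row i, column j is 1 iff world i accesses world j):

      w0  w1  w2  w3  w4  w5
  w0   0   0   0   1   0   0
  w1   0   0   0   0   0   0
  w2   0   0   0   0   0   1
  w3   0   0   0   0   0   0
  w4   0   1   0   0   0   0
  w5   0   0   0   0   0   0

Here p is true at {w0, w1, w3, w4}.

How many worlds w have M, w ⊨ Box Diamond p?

w0: successors {w3}; Diamond p there: w3:F. ✗
w1: no successors, so Box Diamond p holds vacuously. ✓
w2: successors {w5}; Diamond p there: w5:F. ✗
w3: no successors, so Box Diamond p holds vacuously. ✓
w4: successors {w1}; Diamond p there: w1:F. ✗
w5: no successors, so Box Diamond p holds vacuously. ✓
Satisfying worlds: {w1, w3, w5}.

3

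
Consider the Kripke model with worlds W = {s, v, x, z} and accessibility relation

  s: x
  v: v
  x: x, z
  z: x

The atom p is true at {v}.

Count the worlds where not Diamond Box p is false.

s: Diamond Box p is F. ✓
v: Diamond Box p is T. ✗
x: Diamond Box p is F. ✓
z: Diamond Box p is F. ✓
Satisfying worlds: {s, x, z}.
So not Diamond Box p fails at the other 1 world.

1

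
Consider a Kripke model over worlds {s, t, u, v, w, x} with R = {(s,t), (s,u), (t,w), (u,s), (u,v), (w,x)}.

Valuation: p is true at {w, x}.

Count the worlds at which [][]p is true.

4

s: successors {t, u}; []p there: t:T, u:F. ✗
t: successors {w}; []p there: w:T. ✓
u: successors {s, v}; []p there: s:F, v:T. ✗
v: no successors, so [][]p holds vacuously. ✓
w: successors {x}; []p there: x:T. ✓
x: no successors, so [][]p holds vacuously. ✓
Satisfying worlds: {t, v, w, x}.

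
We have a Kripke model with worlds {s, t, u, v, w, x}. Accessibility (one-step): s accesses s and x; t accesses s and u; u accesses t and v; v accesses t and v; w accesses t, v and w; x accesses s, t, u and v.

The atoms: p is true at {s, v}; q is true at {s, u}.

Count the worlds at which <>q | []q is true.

s: <>q is T, []q is F. ✓
t: <>q is T, []q is T. ✓
u: <>q is F, []q is F. ✗
v: <>q is F, []q is F. ✗
w: <>q is F, []q is F. ✗
x: <>q is T, []q is F. ✓
Satisfying worlds: {s, t, x}.

3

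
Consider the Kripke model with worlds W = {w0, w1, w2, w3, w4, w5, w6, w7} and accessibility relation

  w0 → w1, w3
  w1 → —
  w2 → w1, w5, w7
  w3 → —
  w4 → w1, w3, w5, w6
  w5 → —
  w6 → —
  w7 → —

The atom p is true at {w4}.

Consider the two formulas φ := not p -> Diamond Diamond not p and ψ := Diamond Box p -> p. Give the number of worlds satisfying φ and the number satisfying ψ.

1 and 6

For not p -> Diamond Diamond not p:
w0: not p is T, Diamond Diamond not p is F. ✗
w1: not p is T, Diamond Diamond not p is F. ✗
w2: not p is T, Diamond Diamond not p is F. ✗
w3: not p is T, Diamond Diamond not p is F. ✗
w4: not p is F, Diamond Diamond not p is F. ✓
w5: not p is T, Diamond Diamond not p is F. ✗
w6: not p is T, Diamond Diamond not p is F. ✗
w7: not p is T, Diamond Diamond not p is F. ✗
— 1 world.
For Diamond Box p -> p:
w0: Diamond Box p is T, p is F. ✗
w1: Diamond Box p is F, p is F. ✓
w2: Diamond Box p is T, p is F. ✗
w3: Diamond Box p is F, p is F. ✓
w4: Diamond Box p is T, p is T. ✓
w5: Diamond Box p is F, p is F. ✓
w6: Diamond Box p is F, p is F. ✓
w7: Diamond Box p is F, p is F. ✓
— 6 worlds.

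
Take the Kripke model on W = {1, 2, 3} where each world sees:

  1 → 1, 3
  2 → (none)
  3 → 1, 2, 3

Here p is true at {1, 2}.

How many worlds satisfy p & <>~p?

1: p is T, <>~p is T. ✓
2: p is T, <>~p is F. ✗
3: p is F, <>~p is T. ✗
Satisfying worlds: {1}.

1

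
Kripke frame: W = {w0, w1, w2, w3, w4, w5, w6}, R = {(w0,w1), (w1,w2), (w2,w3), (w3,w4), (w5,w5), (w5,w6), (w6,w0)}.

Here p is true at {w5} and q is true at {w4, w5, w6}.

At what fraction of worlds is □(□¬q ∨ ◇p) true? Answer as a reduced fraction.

w0: successors {w1}; □¬q ∨ ◇p there: w1:T. ✓
w1: successors {w2}; □¬q ∨ ◇p there: w2:T. ✓
w2: successors {w3}; □¬q ∨ ◇p there: w3:F. ✗
w3: successors {w4}; □¬q ∨ ◇p there: w4:T. ✓
w4: no successors, so □(□¬q ∨ ◇p) holds vacuously. ✓
w5: successors {w5, w6}; □¬q ∨ ◇p there: w5:T, w6:T. ✓
w6: successors {w0}; □¬q ∨ ◇p there: w0:T. ✓
That's 6 of 7 worlds, so 6/7.

6/7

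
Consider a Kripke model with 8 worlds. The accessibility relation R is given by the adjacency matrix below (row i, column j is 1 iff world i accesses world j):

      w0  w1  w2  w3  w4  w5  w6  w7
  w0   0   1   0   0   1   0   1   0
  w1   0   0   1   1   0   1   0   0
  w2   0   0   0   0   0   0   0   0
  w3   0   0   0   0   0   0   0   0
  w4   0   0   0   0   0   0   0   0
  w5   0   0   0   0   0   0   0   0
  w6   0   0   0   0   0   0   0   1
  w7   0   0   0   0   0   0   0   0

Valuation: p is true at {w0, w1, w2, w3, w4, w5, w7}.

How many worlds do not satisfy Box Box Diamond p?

1

w0: successors {w1, w4, w6}; Box Diamond p there: w1:F, w4:T, w6:F. ✗
w1: successors {w2, w3, w5}; Box Diamond p there: w2:T, w3:T, w5:T. ✓
w2: no successors, so Box Box Diamond p holds vacuously. ✓
w3: no successors, so Box Box Diamond p holds vacuously. ✓
w4: no successors, so Box Box Diamond p holds vacuously. ✓
w5: no successors, so Box Box Diamond p holds vacuously. ✓
w6: successors {w7}; Box Diamond p there: w7:T. ✓
w7: no successors, so Box Box Diamond p holds vacuously. ✓
Satisfying worlds: {w1, w2, w3, w4, w5, w6, w7}.
So Box Box Diamond p fails at the other 1 world.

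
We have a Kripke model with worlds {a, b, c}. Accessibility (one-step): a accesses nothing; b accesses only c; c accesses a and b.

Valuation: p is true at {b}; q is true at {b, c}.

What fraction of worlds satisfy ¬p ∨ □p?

a: ¬p is T, □p is T. ✓
b: ¬p is F, □p is F. ✗
c: ¬p is T, □p is F. ✓
That's 2 of 3 worlds, so 2/3.

2/3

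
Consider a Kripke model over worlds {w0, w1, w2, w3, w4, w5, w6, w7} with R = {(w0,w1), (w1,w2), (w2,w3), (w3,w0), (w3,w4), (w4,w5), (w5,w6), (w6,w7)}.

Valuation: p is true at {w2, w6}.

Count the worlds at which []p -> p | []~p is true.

w0: []p is F, p | []~p is T. ✓
w1: []p is T, p | []~p is F. ✗
w2: []p is F, p | []~p is T. ✓
w3: []p is F, p | []~p is T. ✓
w4: []p is F, p | []~p is T. ✓
w5: []p is T, p | []~p is F. ✗
w6: []p is F, p | []~p is T. ✓
w7: []p is T, p | []~p is T. ✓
Satisfying worlds: {w0, w2, w3, w4, w6, w7}.

6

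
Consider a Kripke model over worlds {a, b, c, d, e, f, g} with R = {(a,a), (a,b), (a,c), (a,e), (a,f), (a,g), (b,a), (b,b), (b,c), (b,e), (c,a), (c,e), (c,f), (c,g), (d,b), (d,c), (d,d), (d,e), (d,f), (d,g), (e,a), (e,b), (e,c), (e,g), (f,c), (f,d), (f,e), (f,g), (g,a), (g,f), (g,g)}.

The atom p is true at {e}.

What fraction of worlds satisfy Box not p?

a: successors {a, b, c, e, f, g}; not p there: a:T, b:T, c:T, e:F, f:T, g:T. ✗
b: successors {a, b, c, e}; not p there: a:T, b:T, c:T, e:F. ✗
c: successors {a, e, f, g}; not p there: a:T, e:F, f:T, g:T. ✗
d: successors {b, c, d, e, f, g}; not p there: b:T, c:T, d:T, e:F, f:T, g:T. ✗
e: successors {a, b, c, g}; not p there: a:T, b:T, c:T, g:T. ✓
f: successors {c, d, e, g}; not p there: c:T, d:T, e:F, g:T. ✗
g: successors {a, f, g}; not p there: a:T, f:T, g:T. ✓
That's 2 of 7 worlds, so 2/7.

2/7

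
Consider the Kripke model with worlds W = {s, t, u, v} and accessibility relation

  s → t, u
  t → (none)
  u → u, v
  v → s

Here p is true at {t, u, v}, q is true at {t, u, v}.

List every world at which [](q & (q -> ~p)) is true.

s: successors {t, u}; q & (q -> ~p) there: t:F, u:F. ✗
t: no successors, so [](q & (q -> ~p)) holds vacuously. ✓
u: successors {u, v}; q & (q -> ~p) there: u:F, v:F. ✗
v: successors {s}; q & (q -> ~p) there: s:F. ✗

{t}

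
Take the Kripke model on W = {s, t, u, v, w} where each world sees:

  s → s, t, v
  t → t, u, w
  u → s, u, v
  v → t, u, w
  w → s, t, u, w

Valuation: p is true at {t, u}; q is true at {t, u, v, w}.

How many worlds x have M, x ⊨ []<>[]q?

s: successors {s, t, v}; <>[]q there: s:T, t:T, v:T. ✓
t: successors {t, u, w}; <>[]q there: t:T, u:T, w:T. ✓
u: successors {s, u, v}; <>[]q there: s:T, u:T, v:T. ✓
v: successors {t, u, w}; <>[]q there: t:T, u:T, w:T. ✓
w: successors {s, t, u, w}; <>[]q there: s:T, t:T, u:T, w:T. ✓
Satisfying worlds: {s, t, u, v, w}.

5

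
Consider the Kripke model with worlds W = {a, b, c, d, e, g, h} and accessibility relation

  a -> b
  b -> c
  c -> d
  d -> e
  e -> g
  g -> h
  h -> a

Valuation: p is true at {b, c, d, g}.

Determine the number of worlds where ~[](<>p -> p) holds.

2

a: [](<>p -> p) is T. ✗
b: [](<>p -> p) is T. ✗
c: [](<>p -> p) is T. ✗
d: [](<>p -> p) is F. ✓
e: [](<>p -> p) is T. ✗
g: [](<>p -> p) is T. ✗
h: [](<>p -> p) is F. ✓
Satisfying worlds: {d, h}.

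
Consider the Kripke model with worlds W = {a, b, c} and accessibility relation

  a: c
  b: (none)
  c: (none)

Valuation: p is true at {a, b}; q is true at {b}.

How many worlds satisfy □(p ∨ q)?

a: successors {c}; p ∨ q there: c:F. ✗
b: no successors, so □(p ∨ q) holds vacuously. ✓
c: no successors, so □(p ∨ q) holds vacuously. ✓
Satisfying worlds: {b, c}.

2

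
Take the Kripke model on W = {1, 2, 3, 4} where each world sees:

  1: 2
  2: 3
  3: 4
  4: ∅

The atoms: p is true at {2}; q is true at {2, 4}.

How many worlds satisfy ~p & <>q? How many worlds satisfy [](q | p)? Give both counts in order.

2 and 3

For ~p & <>q:
1: ~p is T, <>q is T. ✓
2: ~p is F, <>q is F. ✗
3: ~p is T, <>q is T. ✓
4: ~p is T, <>q is F. ✗
— 2 worlds.
For [](q | p):
1: successors {2}; q | p there: 2:T. ✓
2: successors {3}; q | p there: 3:F. ✗
3: successors {4}; q | p there: 4:T. ✓
4: no successors, so [](q | p) holds vacuously. ✓
— 3 worlds.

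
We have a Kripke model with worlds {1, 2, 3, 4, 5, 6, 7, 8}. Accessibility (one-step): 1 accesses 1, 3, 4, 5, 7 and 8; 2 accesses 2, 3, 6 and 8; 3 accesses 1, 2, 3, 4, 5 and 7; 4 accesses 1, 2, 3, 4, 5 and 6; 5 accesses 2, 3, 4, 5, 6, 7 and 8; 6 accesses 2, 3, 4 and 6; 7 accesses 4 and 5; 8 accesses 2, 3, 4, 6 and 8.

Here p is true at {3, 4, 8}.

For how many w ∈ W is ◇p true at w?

8

1: successors {1, 3, 4, 5, 7, 8}; p there: 1:F, 3:T, 4:T, 5:F, 7:F, 8:T. ✓
2: successors {2, 3, 6, 8}; p there: 2:F, 3:T, 6:F, 8:T. ✓
3: successors {1, 2, 3, 4, 5, 7}; p there: 1:F, 2:F, 3:T, 4:T, 5:F, 7:F. ✓
4: successors {1, 2, 3, 4, 5, 6}; p there: 1:F, 2:F, 3:T, 4:T, 5:F, 6:F. ✓
5: successors {2, 3, 4, 5, 6, 7, 8}; p there: 2:F, 3:T, 4:T, 5:F, 6:F, 7:F, 8:T. ✓
6: successors {2, 3, 4, 6}; p there: 2:F, 3:T, 4:T, 6:F. ✓
7: successors {4, 5}; p there: 4:T, 5:F. ✓
8: successors {2, 3, 4, 6, 8}; p there: 2:F, 3:T, 4:T, 6:F, 8:T. ✓
Satisfying worlds: {1, 2, 3, 4, 5, 6, 7, 8}.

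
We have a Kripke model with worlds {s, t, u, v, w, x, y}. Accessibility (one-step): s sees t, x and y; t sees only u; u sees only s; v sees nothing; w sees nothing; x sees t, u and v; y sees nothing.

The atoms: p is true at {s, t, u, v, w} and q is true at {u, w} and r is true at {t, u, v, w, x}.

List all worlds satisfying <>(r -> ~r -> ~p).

s: successors {t, x, y}; r -> ~r -> ~p there: t:T, x:T, y:T. ✓
t: successors {u}; r -> ~r -> ~p there: u:T. ✓
u: successors {s}; r -> ~r -> ~p there: s:T. ✓
v: no successors, so <>(r -> ~r -> ~p) fails. ✗
w: no successors, so <>(r -> ~r -> ~p) fails. ✗
x: successors {t, u, v}; r -> ~r -> ~p there: t:T, u:T, v:T. ✓
y: no successors, so <>(r -> ~r -> ~p) fails. ✗

{s, t, u, x}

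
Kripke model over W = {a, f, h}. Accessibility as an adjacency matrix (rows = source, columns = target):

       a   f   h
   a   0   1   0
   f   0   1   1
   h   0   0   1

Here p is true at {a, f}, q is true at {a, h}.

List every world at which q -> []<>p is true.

a: q is T, []<>p is T. ✓
f: q is F, []<>p is F. ✓
h: q is T, []<>p is F. ✗

{a, f}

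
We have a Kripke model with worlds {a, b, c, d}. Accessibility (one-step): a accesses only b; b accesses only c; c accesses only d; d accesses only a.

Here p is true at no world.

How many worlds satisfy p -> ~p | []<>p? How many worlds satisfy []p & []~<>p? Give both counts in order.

For p -> ~p | []<>p:
a: p is F, ~p | []<>p is T. ✓
b: p is F, ~p | []<>p is T. ✓
c: p is F, ~p | []<>p is T. ✓
d: p is F, ~p | []<>p is T. ✓
— 4 worlds.
For []p & []~<>p:
a: []p is F, []~<>p is T. ✗
b: []p is F, []~<>p is T. ✗
c: []p is F, []~<>p is T. ✗
d: []p is F, []~<>p is T. ✗
— 0 worlds.

4 and 0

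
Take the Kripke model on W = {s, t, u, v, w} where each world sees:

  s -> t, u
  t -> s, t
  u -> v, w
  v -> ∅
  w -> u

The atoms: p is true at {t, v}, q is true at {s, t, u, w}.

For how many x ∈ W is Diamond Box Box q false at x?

s: successors {t, u}; Box Box q there: t:T, u:T. ✓
t: successors {s, t}; Box Box q there: s:F, t:T. ✓
u: successors {v, w}; Box Box q there: v:T, w:F. ✓
v: no successors, so Diamond Box Box q fails. ✗
w: successors {u}; Box Box q there: u:T. ✓
Satisfying worlds: {s, t, u, w}.
So Diamond Box Box q fails at the other 1 world.

1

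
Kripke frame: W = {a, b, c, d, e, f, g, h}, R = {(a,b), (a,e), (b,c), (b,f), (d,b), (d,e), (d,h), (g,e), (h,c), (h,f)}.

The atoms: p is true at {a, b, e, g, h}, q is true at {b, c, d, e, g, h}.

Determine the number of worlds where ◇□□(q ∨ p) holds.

a: successors {b, e}; □□(q ∨ p) there: b:T, e:T. ✓
b: successors {c, f}; □□(q ∨ p) there: c:T, f:T. ✓
c: no successors, so ◇□□(q ∨ p) fails. ✗
d: successors {b, e, h}; □□(q ∨ p) there: b:T, e:T, h:T. ✓
e: no successors, so ◇□□(q ∨ p) fails. ✗
f: no successors, so ◇□□(q ∨ p) fails. ✗
g: successors {e}; □□(q ∨ p) there: e:T. ✓
h: successors {c, f}; □□(q ∨ p) there: c:T, f:T. ✓
Satisfying worlds: {a, b, d, g, h}.

5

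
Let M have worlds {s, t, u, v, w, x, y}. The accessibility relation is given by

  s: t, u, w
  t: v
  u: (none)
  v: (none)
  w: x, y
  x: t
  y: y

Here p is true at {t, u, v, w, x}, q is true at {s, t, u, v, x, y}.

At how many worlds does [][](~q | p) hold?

s: successors {t, u, w}; [](~q | p) there: t:T, u:T, w:F. ✗
t: successors {v}; [](~q | p) there: v:T. ✓
u: no successors, so [][](~q | p) holds vacuously. ✓
v: no successors, so [][](~q | p) holds vacuously. ✓
w: successors {x, y}; [](~q | p) there: x:T, y:F. ✗
x: successors {t}; [](~q | p) there: t:T. ✓
y: successors {y}; [](~q | p) there: y:F. ✗
Satisfying worlds: {t, u, v, x}.

4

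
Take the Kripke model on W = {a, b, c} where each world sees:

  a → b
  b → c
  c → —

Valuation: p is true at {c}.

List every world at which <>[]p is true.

a: successors {b}; []p there: b:T. ✓
b: successors {c}; []p there: c:T. ✓
c: no successors, so <>[]p fails. ✗

{a, b}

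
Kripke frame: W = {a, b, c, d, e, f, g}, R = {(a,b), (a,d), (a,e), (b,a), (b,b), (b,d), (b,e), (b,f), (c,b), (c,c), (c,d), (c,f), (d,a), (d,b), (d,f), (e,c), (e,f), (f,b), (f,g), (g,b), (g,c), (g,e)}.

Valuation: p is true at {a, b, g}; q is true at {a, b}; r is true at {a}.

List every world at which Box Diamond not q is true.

a: successors {b, d, e}; Diamond not q there: b:T, d:T, e:T. ✓
b: successors {a, b, d, e, f}; Diamond not q there: a:T, b:T, d:T, e:T, f:T. ✓
c: successors {b, c, d, f}; Diamond not q there: b:T, c:T, d:T, f:T. ✓
d: successors {a, b, f}; Diamond not q there: a:T, b:T, f:T. ✓
e: successors {c, f}; Diamond not q there: c:T, f:T. ✓
f: successors {b, g}; Diamond not q there: b:T, g:T. ✓
g: successors {b, c, e}; Diamond not q there: b:T, c:T, e:T. ✓

{a, b, c, d, e, f, g}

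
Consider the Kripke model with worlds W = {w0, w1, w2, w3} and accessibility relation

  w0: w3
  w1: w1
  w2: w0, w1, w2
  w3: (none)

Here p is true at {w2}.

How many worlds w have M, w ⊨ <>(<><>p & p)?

1

w0: successors {w3}; <><>p & p there: w3:F. ✗
w1: successors {w1}; <><>p & p there: w1:F. ✗
w2: successors {w0, w1, w2}; <><>p & p there: w0:F, w1:F, w2:T. ✓
w3: no successors, so <>(<><>p & p) fails. ✗
Satisfying worlds: {w2}.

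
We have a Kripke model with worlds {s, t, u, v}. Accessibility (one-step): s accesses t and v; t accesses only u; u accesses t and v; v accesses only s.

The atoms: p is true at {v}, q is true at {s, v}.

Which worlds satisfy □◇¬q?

{t, v}

s: successors {t, v}; ◇¬q there: t:T, v:F. ✗
t: successors {u}; ◇¬q there: u:T. ✓
u: successors {t, v}; ◇¬q there: t:T, v:F. ✗
v: successors {s}; ◇¬q there: s:T. ✓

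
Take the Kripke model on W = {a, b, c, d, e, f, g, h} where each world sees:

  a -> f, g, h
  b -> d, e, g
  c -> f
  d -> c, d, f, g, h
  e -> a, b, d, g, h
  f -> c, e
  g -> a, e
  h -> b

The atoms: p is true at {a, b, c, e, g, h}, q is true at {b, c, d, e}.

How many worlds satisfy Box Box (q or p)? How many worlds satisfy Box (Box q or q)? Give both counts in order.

For Box Box (q or p):
a: successors {f, g, h}; Box (q or p) there: f:T, g:T, h:T. ✓
b: successors {d, e, g}; Box (q or p) there: d:F, e:T, g:T. ✗
c: successors {f}; Box (q or p) there: f:T. ✓
d: successors {c, d, f, g, h}; Box (q or p) there: c:F, d:F, f:T, g:T, h:T. ✗
e: successors {a, b, d, g, h}; Box (q or p) there: a:F, b:T, d:F, g:T, h:T. ✗
f: successors {c, e}; Box (q or p) there: c:F, e:T. ✗
g: successors {a, e}; Box (q or p) there: a:F, e:T. ✗
h: successors {b}; Box (q or p) there: b:T. ✓
— 3 worlds.
For Box (Box q or q):
a: successors {f, g, h}; Box q or q there: f:T, g:F, h:T. ✗
b: successors {d, e, g}; Box q or q there: d:T, e:T, g:F. ✗
c: successors {f}; Box q or q there: f:T. ✓
d: successors {c, d, f, g, h}; Box q or q there: c:T, d:T, f:T, g:F, h:T. ✗
e: successors {a, b, d, g, h}; Box q or q there: a:F, b:T, d:T, g:F, h:T. ✗
f: successors {c, e}; Box q or q there: c:T, e:T. ✓
g: successors {a, e}; Box q or q there: a:F, e:T. ✗
h: successors {b}; Box q or q there: b:T. ✓
— 3 worlds.

3 and 3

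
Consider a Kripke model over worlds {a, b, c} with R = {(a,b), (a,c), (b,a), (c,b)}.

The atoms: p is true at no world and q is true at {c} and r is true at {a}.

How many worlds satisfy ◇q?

1

a: successors {b, c}; q there: b:F, c:T. ✓
b: successors {a}; q there: a:F. ✗
c: successors {b}; q there: b:F. ✗
Satisfying worlds: {a}.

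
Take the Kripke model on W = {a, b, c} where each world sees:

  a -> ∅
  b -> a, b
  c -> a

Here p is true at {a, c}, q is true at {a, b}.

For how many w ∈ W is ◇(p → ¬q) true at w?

a: no successors, so ◇(p → ¬q) fails. ✗
b: successors {a, b}; p → ¬q there: a:F, b:T. ✓
c: successors {a}; p → ¬q there: a:F. ✗
Satisfying worlds: {b}.

1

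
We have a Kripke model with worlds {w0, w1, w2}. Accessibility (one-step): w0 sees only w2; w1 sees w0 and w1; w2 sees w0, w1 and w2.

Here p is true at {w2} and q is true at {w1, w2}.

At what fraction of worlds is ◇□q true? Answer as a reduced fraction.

w0: successors {w2}; □q there: w2:F. ✗
w1: successors {w0, w1}; □q there: w0:T, w1:F. ✓
w2: successors {w0, w1, w2}; □q there: w0:T, w1:F, w2:F. ✓
That's 2 of 3 worlds, so 2/3.

2/3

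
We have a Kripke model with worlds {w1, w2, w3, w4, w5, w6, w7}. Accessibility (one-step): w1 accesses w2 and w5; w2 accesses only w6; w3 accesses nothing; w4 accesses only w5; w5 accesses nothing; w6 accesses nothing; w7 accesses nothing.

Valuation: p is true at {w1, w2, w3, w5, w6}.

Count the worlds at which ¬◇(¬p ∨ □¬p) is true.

w1: ◇(¬p ∨ □¬p) is T. ✗
w2: ◇(¬p ∨ □¬p) is T. ✗
w3: ◇(¬p ∨ □¬p) is F. ✓
w4: ◇(¬p ∨ □¬p) is T. ✗
w5: ◇(¬p ∨ □¬p) is F. ✓
w6: ◇(¬p ∨ □¬p) is F. ✓
w7: ◇(¬p ∨ □¬p) is F. ✓
Satisfying worlds: {w3, w5, w6, w7}.

4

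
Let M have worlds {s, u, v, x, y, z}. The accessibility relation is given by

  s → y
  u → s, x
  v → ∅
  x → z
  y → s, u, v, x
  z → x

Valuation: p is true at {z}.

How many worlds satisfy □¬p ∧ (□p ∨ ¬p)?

4

s: □¬p is T, □p ∨ ¬p is T. ✓
u: □¬p is T, □p ∨ ¬p is T. ✓
v: □¬p is T, □p ∨ ¬p is T. ✓
x: □¬p is F, □p ∨ ¬p is T. ✗
y: □¬p is T, □p ∨ ¬p is T. ✓
z: □¬p is T, □p ∨ ¬p is F. ✗
Satisfying worlds: {s, u, v, y}.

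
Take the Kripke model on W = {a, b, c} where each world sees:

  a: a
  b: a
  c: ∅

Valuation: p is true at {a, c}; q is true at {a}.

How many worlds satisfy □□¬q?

a: successors {a}; □¬q there: a:F. ✗
b: successors {a}; □¬q there: a:F. ✗
c: no successors, so □□¬q holds vacuously. ✓
Satisfying worlds: {c}.

1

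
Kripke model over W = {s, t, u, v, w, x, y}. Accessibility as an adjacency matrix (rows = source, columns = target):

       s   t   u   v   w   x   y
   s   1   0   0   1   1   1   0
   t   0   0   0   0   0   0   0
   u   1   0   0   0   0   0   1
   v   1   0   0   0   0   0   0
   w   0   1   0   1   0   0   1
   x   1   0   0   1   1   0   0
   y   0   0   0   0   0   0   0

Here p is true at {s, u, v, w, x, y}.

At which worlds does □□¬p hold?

{t, y}

s: successors {s, v, w, x}; □¬p there: s:F, v:F, w:F, x:F. ✗
t: no successors, so □□¬p holds vacuously. ✓
u: successors {s, y}; □¬p there: s:F, y:T. ✗
v: successors {s}; □¬p there: s:F. ✗
w: successors {t, v, y}; □¬p there: t:T, v:F, y:T. ✗
x: successors {s, v, w}; □¬p there: s:F, v:F, w:F. ✗
y: no successors, so □□¬p holds vacuously. ✓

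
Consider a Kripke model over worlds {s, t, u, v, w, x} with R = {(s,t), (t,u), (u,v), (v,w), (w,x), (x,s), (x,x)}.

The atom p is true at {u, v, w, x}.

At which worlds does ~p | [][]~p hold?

{s, t}

s: ~p is T, [][]~p is F. ✓
t: ~p is T, [][]~p is F. ✓
u: ~p is F, [][]~p is F. ✗
v: ~p is F, [][]~p is F. ✗
w: ~p is F, [][]~p is F. ✗
x: ~p is F, [][]~p is F. ✗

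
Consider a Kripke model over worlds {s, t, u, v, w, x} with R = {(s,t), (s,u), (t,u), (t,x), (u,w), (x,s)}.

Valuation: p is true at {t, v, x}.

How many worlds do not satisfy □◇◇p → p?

1

s: □◇◇p is F, p is F. ✓
t: □◇◇p is F, p is T. ✓
u: □◇◇p is F, p is F. ✓
v: □◇◇p is T, p is T. ✓
w: □◇◇p is T, p is F. ✗
x: □◇◇p is T, p is T. ✓
Satisfying worlds: {s, t, u, v, x}.
So □◇◇p → p fails at the other 1 world.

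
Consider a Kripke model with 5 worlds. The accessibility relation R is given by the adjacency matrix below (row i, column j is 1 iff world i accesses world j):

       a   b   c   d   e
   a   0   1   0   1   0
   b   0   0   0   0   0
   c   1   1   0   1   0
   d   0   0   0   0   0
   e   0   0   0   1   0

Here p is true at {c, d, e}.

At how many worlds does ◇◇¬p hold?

1

a: successors {b, d}; ◇¬p there: b:F, d:F. ✗
b: no successors, so ◇◇¬p fails. ✗
c: successors {a, b, d}; ◇¬p there: a:T, b:F, d:F. ✓
d: no successors, so ◇◇¬p fails. ✗
e: successors {d}; ◇¬p there: d:F. ✗
Satisfying worlds: {c}.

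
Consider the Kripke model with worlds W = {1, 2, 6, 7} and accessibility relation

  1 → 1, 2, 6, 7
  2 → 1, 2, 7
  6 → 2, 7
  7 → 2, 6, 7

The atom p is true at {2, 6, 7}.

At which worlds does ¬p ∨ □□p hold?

{1}

1: ¬p is T, □□p is F. ✓
2: ¬p is F, □□p is F. ✗
6: ¬p is F, □□p is F. ✗
7: ¬p is F, □□p is F. ✗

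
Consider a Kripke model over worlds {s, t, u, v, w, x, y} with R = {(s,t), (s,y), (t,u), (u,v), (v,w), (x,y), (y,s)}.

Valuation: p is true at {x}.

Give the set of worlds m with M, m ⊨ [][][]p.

s: successors {t, y}; [][]p there: t:F, y:F. ✗
t: successors {u}; [][]p there: u:F. ✗
u: successors {v}; [][]p there: v:T. ✓
v: successors {w}; [][]p there: w:T. ✓
w: no successors, so [][][]p holds vacuously. ✓
x: successors {y}; [][]p there: y:F. ✗
y: successors {s}; [][]p there: s:F. ✗

{u, v, w}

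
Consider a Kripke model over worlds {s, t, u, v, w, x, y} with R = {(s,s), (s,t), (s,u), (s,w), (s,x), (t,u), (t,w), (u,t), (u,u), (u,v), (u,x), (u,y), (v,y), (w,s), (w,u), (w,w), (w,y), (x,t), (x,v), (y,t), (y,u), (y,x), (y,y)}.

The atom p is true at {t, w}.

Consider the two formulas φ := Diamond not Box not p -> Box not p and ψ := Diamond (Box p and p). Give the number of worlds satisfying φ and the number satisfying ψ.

1 and 0

For Diamond not Box not p -> Box not p:
s: Diamond not Box not p is T, Box not p is F. ✗
t: Diamond not Box not p is T, Box not p is F. ✗
u: Diamond not Box not p is T, Box not p is F. ✗
v: Diamond not Box not p is T, Box not p is T. ✓
w: Diamond not Box not p is T, Box not p is F. ✗
x: Diamond not Box not p is T, Box not p is F. ✗
y: Diamond not Box not p is T, Box not p is F. ✗
— 1 world.
For Diamond (Box p and p):
s: successors {s, t, u, w, x}; Box p and p there: s:F, t:F, u:F, w:F, x:F. ✗
t: successors {u, w}; Box p and p there: u:F, w:F. ✗
u: successors {t, u, v, x, y}; Box p and p there: t:F, u:F, v:F, x:F, y:F. ✗
v: successors {y}; Box p and p there: y:F. ✗
w: successors {s, u, w, y}; Box p and p there: s:F, u:F, w:F, y:F. ✗
x: successors {t, v}; Box p and p there: t:F, v:F. ✗
y: successors {t, u, x, y}; Box p and p there: t:F, u:F, x:F, y:F. ✗
— 0 worlds.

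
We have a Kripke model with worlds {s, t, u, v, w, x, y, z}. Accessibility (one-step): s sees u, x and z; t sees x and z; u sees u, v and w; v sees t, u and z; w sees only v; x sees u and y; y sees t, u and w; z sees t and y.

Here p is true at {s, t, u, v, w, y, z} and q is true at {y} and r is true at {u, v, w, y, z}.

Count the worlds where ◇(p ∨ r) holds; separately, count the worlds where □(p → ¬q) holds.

8 and 6

For ◇(p ∨ r):
s: successors {u, x, z}; p ∨ r there: u:T, x:F, z:T. ✓
t: successors {x, z}; p ∨ r there: x:F, z:T. ✓
u: successors {u, v, w}; p ∨ r there: u:T, v:T, w:T. ✓
v: successors {t, u, z}; p ∨ r there: t:T, u:T, z:T. ✓
w: successors {v}; p ∨ r there: v:T. ✓
x: successors {u, y}; p ∨ r there: u:T, y:T. ✓
y: successors {t, u, w}; p ∨ r there: t:T, u:T, w:T. ✓
z: successors {t, y}; p ∨ r there: t:T, y:T. ✓
— 8 worlds.
For □(p → ¬q):
s: successors {u, x, z}; p → ¬q there: u:T, x:T, z:T. ✓
t: successors {x, z}; p → ¬q there: x:T, z:T. ✓
u: successors {u, v, w}; p → ¬q there: u:T, v:T, w:T. ✓
v: successors {t, u, z}; p → ¬q there: t:T, u:T, z:T. ✓
w: successors {v}; p → ¬q there: v:T. ✓
x: successors {u, y}; p → ¬q there: u:T, y:F. ✗
y: successors {t, u, w}; p → ¬q there: t:T, u:T, w:T. ✓
z: successors {t, y}; p → ¬q there: t:T, y:F. ✗
— 6 worlds.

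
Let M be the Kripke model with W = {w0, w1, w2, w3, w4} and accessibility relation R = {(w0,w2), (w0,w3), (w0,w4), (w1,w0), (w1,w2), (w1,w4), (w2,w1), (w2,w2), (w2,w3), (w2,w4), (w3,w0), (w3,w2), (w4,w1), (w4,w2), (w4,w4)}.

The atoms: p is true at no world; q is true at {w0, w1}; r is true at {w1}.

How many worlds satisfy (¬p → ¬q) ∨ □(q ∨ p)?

3

w0: ¬p → ¬q is F, □(q ∨ p) is F. ✗
w1: ¬p → ¬q is F, □(q ∨ p) is F. ✗
w2: ¬p → ¬q is T, □(q ∨ p) is F. ✓
w3: ¬p → ¬q is T, □(q ∨ p) is F. ✓
w4: ¬p → ¬q is T, □(q ∨ p) is F. ✓
Satisfying worlds: {w2, w3, w4}.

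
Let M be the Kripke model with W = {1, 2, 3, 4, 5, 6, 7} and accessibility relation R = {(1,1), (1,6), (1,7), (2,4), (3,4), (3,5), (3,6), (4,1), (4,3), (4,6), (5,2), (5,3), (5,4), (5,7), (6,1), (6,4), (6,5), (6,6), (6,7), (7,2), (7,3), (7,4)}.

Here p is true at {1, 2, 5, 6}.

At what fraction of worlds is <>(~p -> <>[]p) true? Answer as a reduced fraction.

1: successors {1, 6, 7}; ~p -> <>[]p there: 1:T, 6:T, 7:F. ✓
2: successors {4}; ~p -> <>[]p there: 4:F. ✗
3: successors {4, 5, 6}; ~p -> <>[]p there: 4:F, 5:T, 6:T. ✓
4: successors {1, 3, 6}; ~p -> <>[]p there: 1:T, 3:F, 6:T. ✓
5: successors {2, 3, 4, 7}; ~p -> <>[]p there: 2:T, 3:F, 4:F, 7:F. ✓
6: successors {1, 4, 5, 6, 7}; ~p -> <>[]p there: 1:T, 4:F, 5:T, 6:T, 7:F. ✓
7: successors {2, 3, 4}; ~p -> <>[]p there: 2:T, 3:F, 4:F. ✓
That's 6 of 7 worlds, so 6/7.

6/7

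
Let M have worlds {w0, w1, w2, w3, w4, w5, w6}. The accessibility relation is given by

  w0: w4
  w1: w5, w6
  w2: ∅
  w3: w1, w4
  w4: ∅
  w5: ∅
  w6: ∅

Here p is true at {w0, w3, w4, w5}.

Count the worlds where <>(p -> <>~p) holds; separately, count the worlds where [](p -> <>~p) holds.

2 and 4

For <>(p -> <>~p):
w0: successors {w4}; p -> <>~p there: w4:F. ✗
w1: successors {w5, w6}; p -> <>~p there: w5:F, w6:T. ✓
w2: no successors, so <>(p -> <>~p) fails. ✗
w3: successors {w1, w4}; p -> <>~p there: w1:T, w4:F. ✓
w4: no successors, so <>(p -> <>~p) fails. ✗
w5: no successors, so <>(p -> <>~p) fails. ✗
w6: no successors, so <>(p -> <>~p) fails. ✗
— 2 worlds.
For [](p -> <>~p):
w0: successors {w4}; p -> <>~p there: w4:F. ✗
w1: successors {w5, w6}; p -> <>~p there: w5:F, w6:T. ✗
w2: no successors, so [](p -> <>~p) holds vacuously. ✓
w3: successors {w1, w4}; p -> <>~p there: w1:T, w4:F. ✗
w4: no successors, so [](p -> <>~p) holds vacuously. ✓
w5: no successors, so [](p -> <>~p) holds vacuously. ✓
w6: no successors, so [](p -> <>~p) holds vacuously. ✓
— 4 worlds.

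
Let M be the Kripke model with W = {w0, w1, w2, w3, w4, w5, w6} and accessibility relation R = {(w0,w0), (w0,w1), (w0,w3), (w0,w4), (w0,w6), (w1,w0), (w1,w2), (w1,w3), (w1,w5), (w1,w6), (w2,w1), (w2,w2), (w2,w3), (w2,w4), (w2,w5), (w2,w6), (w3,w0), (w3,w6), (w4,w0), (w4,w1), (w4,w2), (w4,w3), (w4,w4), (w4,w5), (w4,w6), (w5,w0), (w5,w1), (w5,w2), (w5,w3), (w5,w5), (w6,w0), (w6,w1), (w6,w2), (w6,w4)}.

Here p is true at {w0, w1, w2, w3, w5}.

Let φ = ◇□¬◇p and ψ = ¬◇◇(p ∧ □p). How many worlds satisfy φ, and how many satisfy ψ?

0 and 1

For ◇□¬◇p:
w0: successors {w0, w1, w3, w4, w6}; □¬◇p there: w0:F, w1:F, w3:F, w4:F, w6:F. ✗
w1: successors {w0, w2, w3, w5, w6}; □¬◇p there: w0:F, w2:F, w3:F, w5:F, w6:F. ✗
w2: successors {w1, w2, w3, w4, w5, w6}; □¬◇p there: w1:F, w2:F, w3:F, w4:F, w5:F, w6:F. ✗
w3: successors {w0, w6}; □¬◇p there: w0:F, w6:F. ✗
w4: successors {w0, w1, w2, w3, w4, w5, w6}; □¬◇p there: w0:F, w1:F, w2:F, w3:F, w4:F, w5:F, w6:F. ✗
w5: successors {w0, w1, w2, w3, w5}; □¬◇p there: w0:F, w1:F, w2:F, w3:F, w5:F. ✗
w6: successors {w0, w1, w2, w4}; □¬◇p there: w0:F, w1:F, w2:F, w4:F. ✗
— 0 worlds.
For ¬◇◇(p ∧ □p):
w0: ◇◇(p ∧ □p) is T. ✗
w1: ◇◇(p ∧ □p) is T. ✗
w2: ◇◇(p ∧ □p) is T. ✗
w3: ◇◇(p ∧ □p) is F. ✓
w4: ◇◇(p ∧ □p) is T. ✗
w5: ◇◇(p ∧ □p) is T. ✗
w6: ◇◇(p ∧ □p) is T. ✗
— 1 world.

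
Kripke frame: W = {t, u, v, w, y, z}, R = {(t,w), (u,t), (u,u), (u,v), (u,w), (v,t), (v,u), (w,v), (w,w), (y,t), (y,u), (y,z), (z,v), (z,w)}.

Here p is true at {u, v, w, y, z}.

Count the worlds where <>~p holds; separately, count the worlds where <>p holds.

3 and 6

For <>~p:
t: successors {w}; ~p there: w:F. ✗
u: successors {t, u, v, w}; ~p there: t:T, u:F, v:F, w:F. ✓
v: successors {t, u}; ~p there: t:T, u:F. ✓
w: successors {v, w}; ~p there: v:F, w:F. ✗
y: successors {t, u, z}; ~p there: t:T, u:F, z:F. ✓
z: successors {v, w}; ~p there: v:F, w:F. ✗
— 3 worlds.
For <>p:
t: successors {w}; p there: w:T. ✓
u: successors {t, u, v, w}; p there: t:F, u:T, v:T, w:T. ✓
v: successors {t, u}; p there: t:F, u:T. ✓
w: successors {v, w}; p there: v:T, w:T. ✓
y: successors {t, u, z}; p there: t:F, u:T, z:T. ✓
z: successors {v, w}; p there: v:T, w:T. ✓
— 6 worlds.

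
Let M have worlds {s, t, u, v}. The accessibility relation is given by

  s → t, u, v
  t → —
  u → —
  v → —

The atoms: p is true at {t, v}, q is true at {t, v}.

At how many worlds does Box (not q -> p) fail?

s: successors {t, u, v}; not q -> p there: t:T, u:F, v:T. ✗
t: no successors, so Box (not q -> p) holds vacuously. ✓
u: no successors, so Box (not q -> p) holds vacuously. ✓
v: no successors, so Box (not q -> p) holds vacuously. ✓
Satisfying worlds: {t, u, v}.
So Box (not q -> p) fails at the other 1 world.

1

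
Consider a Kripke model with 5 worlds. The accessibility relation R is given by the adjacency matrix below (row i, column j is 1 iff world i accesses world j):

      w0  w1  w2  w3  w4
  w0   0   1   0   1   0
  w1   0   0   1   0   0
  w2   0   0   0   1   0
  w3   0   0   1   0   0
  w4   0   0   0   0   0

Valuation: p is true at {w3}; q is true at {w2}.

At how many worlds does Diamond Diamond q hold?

w0: successors {w1, w3}; Diamond q there: w1:T, w3:T. ✓
w1: successors {w2}; Diamond q there: w2:F. ✗
w2: successors {w3}; Diamond q there: w3:T. ✓
w3: successors {w2}; Diamond q there: w2:F. ✗
w4: no successors, so Diamond Diamond q fails. ✗
Satisfying worlds: {w0, w2}.

2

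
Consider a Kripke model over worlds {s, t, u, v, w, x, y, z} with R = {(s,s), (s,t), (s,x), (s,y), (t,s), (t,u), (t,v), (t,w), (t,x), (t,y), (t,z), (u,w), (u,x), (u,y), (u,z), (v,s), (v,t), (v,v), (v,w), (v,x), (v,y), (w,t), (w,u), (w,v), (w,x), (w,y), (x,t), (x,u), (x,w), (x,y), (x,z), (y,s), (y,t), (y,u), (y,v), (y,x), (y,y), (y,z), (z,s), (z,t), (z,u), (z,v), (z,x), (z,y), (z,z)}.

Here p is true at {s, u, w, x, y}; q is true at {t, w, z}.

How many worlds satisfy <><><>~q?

s: successors {s, t, x, y}; <><>~q there: s:T, t:T, x:T, y:T. ✓
t: successors {s, u, v, w, x, y, z}; <><>~q there: s:T, u:T, v:T, w:T, x:T, y:T, z:T. ✓
u: successors {w, x, y, z}; <><>~q there: w:T, x:T, y:T, z:T. ✓
v: successors {s, t, v, w, x, y}; <><>~q there: s:T, t:T, v:T, w:T, x:T, y:T. ✓
w: successors {t, u, v, x, y}; <><>~q there: t:T, u:T, v:T, x:T, y:T. ✓
x: successors {t, u, w, y, z}; <><>~q there: t:T, u:T, w:T, y:T, z:T. ✓
y: successors {s, t, u, v, x, y, z}; <><>~q there: s:T, t:T, u:T, v:T, x:T, y:T, z:T. ✓
z: successors {s, t, u, v, x, y, z}; <><>~q there: s:T, t:T, u:T, v:T, x:T, y:T, z:T. ✓
Satisfying worlds: {s, t, u, v, w, x, y, z}.

8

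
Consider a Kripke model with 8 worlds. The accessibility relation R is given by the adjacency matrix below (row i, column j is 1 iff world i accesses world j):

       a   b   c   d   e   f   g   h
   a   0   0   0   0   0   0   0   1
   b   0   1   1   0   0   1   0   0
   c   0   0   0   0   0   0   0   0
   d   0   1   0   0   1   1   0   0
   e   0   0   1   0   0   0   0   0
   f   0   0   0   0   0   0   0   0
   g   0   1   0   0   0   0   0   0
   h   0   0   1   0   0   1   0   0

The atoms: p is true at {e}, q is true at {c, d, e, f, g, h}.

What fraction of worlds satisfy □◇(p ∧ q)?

a: successors {h}; ◇(p ∧ q) there: h:F. ✗
b: successors {b, c, f}; ◇(p ∧ q) there: b:F, c:F, f:F. ✗
c: no successors, so □◇(p ∧ q) holds vacuously. ✓
d: successors {b, e, f}; ◇(p ∧ q) there: b:F, e:F, f:F. ✗
e: successors {c}; ◇(p ∧ q) there: c:F. ✗
f: no successors, so □◇(p ∧ q) holds vacuously. ✓
g: successors {b}; ◇(p ∧ q) there: b:F. ✗
h: successors {c, f}; ◇(p ∧ q) there: c:F, f:F. ✗
That's 2 of 8 worlds, so 2/8 = 1/4.

1/4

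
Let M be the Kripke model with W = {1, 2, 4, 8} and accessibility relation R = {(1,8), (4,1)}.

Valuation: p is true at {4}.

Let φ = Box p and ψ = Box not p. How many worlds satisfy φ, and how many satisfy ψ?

2 and 4

For Box p:
1: successors {8}; p there: 8:F. ✗
2: no successors, so Box p holds vacuously. ✓
4: successors {1}; p there: 1:F. ✗
8: no successors, so Box p holds vacuously. ✓
— 2 worlds.
For Box not p:
1: successors {8}; not p there: 8:T. ✓
2: no successors, so Box not p holds vacuously. ✓
4: successors {1}; not p there: 1:T. ✓
8: no successors, so Box not p holds vacuously. ✓
— 4 worlds.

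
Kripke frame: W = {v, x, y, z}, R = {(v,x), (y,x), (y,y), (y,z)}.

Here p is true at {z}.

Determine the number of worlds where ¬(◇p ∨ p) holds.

2

v: ◇p ∨ p is F. ✓
x: ◇p ∨ p is F. ✓
y: ◇p ∨ p is T. ✗
z: ◇p ∨ p is T. ✗
Satisfying worlds: {v, x}.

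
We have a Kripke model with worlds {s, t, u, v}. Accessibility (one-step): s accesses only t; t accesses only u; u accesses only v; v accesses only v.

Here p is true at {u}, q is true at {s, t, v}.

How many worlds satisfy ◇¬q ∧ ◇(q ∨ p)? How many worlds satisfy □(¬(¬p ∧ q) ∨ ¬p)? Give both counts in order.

For ◇¬q ∧ ◇(q ∨ p):
s: ◇¬q is F, ◇(q ∨ p) is T. ✗
t: ◇¬q is T, ◇(q ∨ p) is T. ✓
u: ◇¬q is F, ◇(q ∨ p) is T. ✗
v: ◇¬q is F, ◇(q ∨ p) is T. ✗
— 1 world.
For □(¬(¬p ∧ q) ∨ ¬p):
s: successors {t}; ¬(¬p ∧ q) ∨ ¬p there: t:T. ✓
t: successors {u}; ¬(¬p ∧ q) ∨ ¬p there: u:T. ✓
u: successors {v}; ¬(¬p ∧ q) ∨ ¬p there: v:T. ✓
v: successors {v}; ¬(¬p ∧ q) ∨ ¬p there: v:T. ✓
— 4 worlds.

1 and 4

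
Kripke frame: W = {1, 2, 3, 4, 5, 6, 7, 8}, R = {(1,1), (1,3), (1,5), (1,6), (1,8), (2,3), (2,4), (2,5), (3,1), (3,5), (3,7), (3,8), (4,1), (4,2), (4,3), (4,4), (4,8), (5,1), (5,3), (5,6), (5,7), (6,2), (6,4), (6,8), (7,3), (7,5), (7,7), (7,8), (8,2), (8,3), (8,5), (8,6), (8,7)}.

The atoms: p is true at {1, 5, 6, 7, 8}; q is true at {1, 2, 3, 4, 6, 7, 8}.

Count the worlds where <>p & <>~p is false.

1

1: <>p is T, <>~p is T. ✓
2: <>p is T, <>~p is T. ✓
3: <>p is T, <>~p is F. ✗
4: <>p is T, <>~p is T. ✓
5: <>p is T, <>~p is T. ✓
6: <>p is T, <>~p is T. ✓
7: <>p is T, <>~p is T. ✓
8: <>p is T, <>~p is T. ✓
Satisfying worlds: {1, 2, 4, 5, 6, 7, 8}.
So <>p & <>~p fails at the other 1 world.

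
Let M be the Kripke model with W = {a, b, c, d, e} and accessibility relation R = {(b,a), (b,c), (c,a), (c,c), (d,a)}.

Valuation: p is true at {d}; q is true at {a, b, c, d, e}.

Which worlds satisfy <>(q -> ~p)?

{b, c, d}

a: no successors, so <>(q -> ~p) fails. ✗
b: successors {a, c}; q -> ~p there: a:T, c:T. ✓
c: successors {a, c}; q -> ~p there: a:T, c:T. ✓
d: successors {a}; q -> ~p there: a:T. ✓
e: no successors, so <>(q -> ~p) fails. ✗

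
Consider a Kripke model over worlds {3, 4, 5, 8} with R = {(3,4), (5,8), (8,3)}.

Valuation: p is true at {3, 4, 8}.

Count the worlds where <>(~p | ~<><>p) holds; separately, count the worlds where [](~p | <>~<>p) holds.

2 and 2

For <>(~p | ~<><>p):
3: successors {4}; ~p | ~<><>p there: 4:T. ✓
4: no successors, so <>(~p | ~<><>p) fails. ✗
5: successors {8}; ~p | ~<><>p there: 8:F. ✗
8: successors {3}; ~p | ~<><>p there: 3:T. ✓
— 2 worlds.
For [](~p | <>~<>p):
3: successors {4}; ~p | <>~<>p there: 4:F. ✗
4: no successors, so [](~p | <>~<>p) holds vacuously. ✓
5: successors {8}; ~p | <>~<>p there: 8:F. ✗
8: successors {3}; ~p | <>~<>p there: 3:T. ✓
— 2 worlds.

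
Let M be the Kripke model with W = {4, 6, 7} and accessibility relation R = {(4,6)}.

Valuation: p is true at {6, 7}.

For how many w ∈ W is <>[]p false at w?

4: successors {6}; []p there: 6:T. ✓
6: no successors, so <>[]p fails. ✗
7: no successors, so <>[]p fails. ✗
Satisfying worlds: {4}.
So <>[]p fails at the other 2 worlds.

2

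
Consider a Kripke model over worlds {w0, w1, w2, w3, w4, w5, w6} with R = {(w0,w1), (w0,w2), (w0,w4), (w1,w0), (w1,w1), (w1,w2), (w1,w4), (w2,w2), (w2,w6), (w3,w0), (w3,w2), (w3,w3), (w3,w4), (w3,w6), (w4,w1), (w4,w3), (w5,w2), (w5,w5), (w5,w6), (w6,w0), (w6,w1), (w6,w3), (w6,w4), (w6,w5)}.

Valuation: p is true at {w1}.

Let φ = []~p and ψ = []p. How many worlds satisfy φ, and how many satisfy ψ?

3 and 0

For []~p:
w0: successors {w1, w2, w4}; ~p there: w1:F, w2:T, w4:T. ✗
w1: successors {w0, w1, w2, w4}; ~p there: w0:T, w1:F, w2:T, w4:T. ✗
w2: successors {w2, w6}; ~p there: w2:T, w6:T. ✓
w3: successors {w0, w2, w3, w4, w6}; ~p there: w0:T, w2:T, w3:T, w4:T, w6:T. ✓
w4: successors {w1, w3}; ~p there: w1:F, w3:T. ✗
w5: successors {w2, w5, w6}; ~p there: w2:T, w5:T, w6:T. ✓
w6: successors {w0, w1, w3, w4, w5}; ~p there: w0:T, w1:F, w3:T, w4:T, w5:T. ✗
— 3 worlds.
For []p:
w0: successors {w1, w2, w4}; p there: w1:T, w2:F, w4:F. ✗
w1: successors {w0, w1, w2, w4}; p there: w0:F, w1:T, w2:F, w4:F. ✗
w2: successors {w2, w6}; p there: w2:F, w6:F. ✗
w3: successors {w0, w2, w3, w4, w6}; p there: w0:F, w2:F, w3:F, w4:F, w6:F. ✗
w4: successors {w1, w3}; p there: w1:T, w3:F. ✗
w5: successors {w2, w5, w6}; p there: w2:F, w5:F, w6:F. ✗
w6: successors {w0, w1, w3, w4, w5}; p there: w0:F, w1:T, w3:F, w4:F, w5:F. ✗
— 0 worlds.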